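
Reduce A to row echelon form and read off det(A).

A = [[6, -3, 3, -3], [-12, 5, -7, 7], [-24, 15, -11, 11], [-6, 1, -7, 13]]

Forward elimination:
R2 <- R2 - (-2)*R1:  [  0  -1  -1   1 ]
R3 <- R3 - (-4)*R1:  [  0   3   1  -1 ]
R4 <- R4 - (-1)*R1:  [  0  -2  -4  10 ]
R3 <- R3 - (-3)*R2:  [  0   0  -2   2 ]
R4 <- R4 - (2)*R2:  [  0   0  -2   8 ]
R4 <- R4 - (1)*R3:  [ 0  0  0  6 ]
Upper-triangular form:
[ 6  -3   3  -3 ]
[ 0  -1  -1   1 ]
[ 0   0  -2   2 ]
[ 0   0   0   6 ]
det(A) = (-1)^0 * (6) * (-1) * (-2) * (6) = 72  (0 row swaps -> sign +1)

det(A) = 72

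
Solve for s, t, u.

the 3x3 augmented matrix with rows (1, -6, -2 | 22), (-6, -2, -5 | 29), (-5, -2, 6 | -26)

(0, -2, -5)

Forward elimination on [A|b]:
R2 <- R2 - (-6)*R1:  [   0  -38  -17  161 ]
R3 <- R3 - (-5)*R1:  [   0  -32   -4   84 ]
R3 <- R3 - (16/19)*R2:  [       0        0   196/19  -980/19 ]
Row echelon form:
[ 1   -6      -2  |       22 ]
[ 0  -38     -17  |      161 ]
[ 0    0  196/19  |  -980/19 ]
Back-substitution:
u = (-980/19) / (196/19) = -5
t = (161 - (-17)*(-5)) / -38 = -2
s = (22 - (-6)*(-2) - (-2)*(-5)) / 1 = 0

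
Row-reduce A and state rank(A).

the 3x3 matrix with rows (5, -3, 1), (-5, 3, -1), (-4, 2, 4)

Row reduction:
R2 <- R2 - (-1)*R1:  [ 0  0  0 ]
R3 <- R3 - (-4/5)*R1:  [    0  -2/5  24/5 ]
R2 <-> R3   (pivot in column 2 was zero)
[ 5    -3     1 ]
[ 0  -2/5  24/5 ]
[ 0     0     0 ]
Row echelon form:
[ 5    -3     1 ]
[ 0  -2/5  24/5 ]
[ 0     0     0 ]
Nonzero rows / pivot columns: 2

rank(A) = 2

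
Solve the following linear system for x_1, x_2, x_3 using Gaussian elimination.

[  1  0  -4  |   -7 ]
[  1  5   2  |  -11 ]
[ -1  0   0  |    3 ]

(-3, -2, 1)

Forward elimination on [A|b]:
R2 <- R2 - (1)*R1:  [  0   5   6  -4 ]
R3 <- R3 - (-1)*R1:  [  0   0  -4  -4 ]
Row echelon form:
[ 1  0  -4  |  -7 ]
[ 0  5   6  |  -4 ]
[ 0  0  -4  |  -4 ]
Back-substitution:
x_3 = (-4) / -4 = 1
x_2 = (-4 - (6)*(1)) / 5 = -2
x_1 = (-7 - (-4)*(1)) / 1 = -3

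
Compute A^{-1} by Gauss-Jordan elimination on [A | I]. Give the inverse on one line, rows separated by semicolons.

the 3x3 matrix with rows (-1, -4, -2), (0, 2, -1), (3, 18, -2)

Gauss-Jordan on [A | I]:
R1 <- (1/-1)*R1:  [  1   4   2  |  -1   0   0 ]
R3 <- R3 - (3)*R1:  [  0   6  -8  |   3   0   1 ]
R2 <- (1/2)*R2:  [    0     1  -1/2  |     0   1/2     0 ]
R1 <- R1 - (4)*R2:  [  1   0   4  |  -1  -2   0 ]
R3 <- R3 - (6)*R2:  [  0   0  -5  |   3  -3   1 ]
R3 <- (1/-5)*R3:  [    0     0     1  |  -3/5   3/5  -1/5 ]
R1 <- R1 - (4)*R3:  [     1      0      0  |    7/5  -22/5    4/5 ]
R2 <- R2 - (-1/2)*R3:  [     0      1      0  |  -3/10    4/5  -1/10 ]
Right block of [I | A^{-1}] is the inverse:
[   7/5  -22/5    4/5 ]
[ -3/10    4/5  -1/10 ]
[  -3/5    3/5   -1/5 ]

inverse = [7/5 -22/5 4/5; -3/10 4/5 -1/10; -3/5 3/5 -1/5]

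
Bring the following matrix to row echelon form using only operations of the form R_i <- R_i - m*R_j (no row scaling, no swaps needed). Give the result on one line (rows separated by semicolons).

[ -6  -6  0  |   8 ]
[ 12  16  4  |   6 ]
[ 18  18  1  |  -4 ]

REF = [-6 -6 0 8; 0 4 4 22; 0 0 1 20]

Forward elimination:
R2 <- R2 - (-2)*R1:  [  0   4   4  22 ]
R3 <- R3 - (-3)*R1:  [  0   0   1  20 ]
Row echelon form:
[ -6  -6  0  |   8 ]
[  0   4  4  |  22 ]
[  0   0  1  |  20 ]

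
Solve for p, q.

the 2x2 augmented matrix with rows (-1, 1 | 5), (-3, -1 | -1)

Forward elimination on [A|b]:
R2 <- R2 - (3)*R1:  [   0   -4  -16 ]
Row echelon form:
[ -1   1  |    5 ]
[  0  -4  |  -16 ]
Back-substitution:
q = (-16) / -4 = 4
p = (5 - (1)*(4)) / -1 = -1

(-1, 4)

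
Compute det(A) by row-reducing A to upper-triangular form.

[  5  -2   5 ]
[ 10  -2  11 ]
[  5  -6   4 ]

det(A) = 10

Forward elimination:
R2 <- R2 - (2)*R1:  [ 0  2  1 ]
R3 <- R3 - (1)*R1:  [  0  -4  -1 ]
R3 <- R3 - (-2)*R2:  [ 0  0  1 ]
Upper-triangular form:
[ 5  -2  5 ]
[ 0   2  1 ]
[ 0   0  1 ]
det(A) = (-1)^0 * (5) * (2) * (1) = 10  (0 row swaps -> sign +1)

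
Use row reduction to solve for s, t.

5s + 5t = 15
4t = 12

Forward elimination on [A|b]:
Row echelon form:
[ 5  5  |  15 ]
[ 0  4  |  12 ]
Back-substitution:
t = (12) / 4 = 3
s = (15 - (5)*(3)) / 5 = 0

(0, 3)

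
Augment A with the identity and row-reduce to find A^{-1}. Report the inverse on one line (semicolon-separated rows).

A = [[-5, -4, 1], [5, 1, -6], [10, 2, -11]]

Gauss-Jordan on [A | I]:
R1 <- (1/-5)*R1:  [    1   4/5  -1/5  |  -1/5     0     0 ]
R2 <- R2 - (5)*R1:  [  0  -3  -5  |   1   1   0 ]
R3 <- R3 - (10)*R1:  [  0  -6  -9  |   2   0   1 ]
R2 <- (1/-3)*R2:  [    0     1   5/3  |  -1/3  -1/3     0 ]
R1 <- R1 - (4/5)*R2:  [      1       0  -23/15  |    1/15    4/15       0 ]
R3 <- R3 - (-6)*R2:  [  0   0   1  |   0  -2   1 ]
R1 <- R1 - (-23/15)*R3:  [     1      0      0  |   1/15  -14/5  23/15 ]
R2 <- R2 - (5/3)*R3:  [    0     1     0  |  -1/3     3  -5/3 ]
Right block of [I | A^{-1}] is the inverse:
[ 1/15  -14/5  23/15 ]
[ -1/3      3   -5/3 ]
[    0     -2      1 ]

inverse = [1/15 -14/5 23/15; -1/3 3 -5/3; 0 -2 1]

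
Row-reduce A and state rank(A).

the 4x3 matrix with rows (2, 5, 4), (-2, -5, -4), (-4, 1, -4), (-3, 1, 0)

rank(A) = 3

Row reduction:
R2 <- R2 - (-1)*R1:  [ 0  0  0 ]
R3 <- R3 - (-2)*R1:  [  0  11   4 ]
R4 <- R4 - (-3/2)*R1:  [    0  17/2     6 ]
R2 <-> R3   (pivot in column 2 was zero)
[ 2     5  4 ]
[ 0    11  4 ]
[ 0     0  0 ]
[ 0  17/2  6 ]
R4 <- R4 - (17/22)*R2:  [     0      0  32/11 ]
R3 <-> R4   (pivot in column 3 was zero)
[ 2   5      4 ]
[ 0  11      4 ]
[ 0   0  32/11 ]
[ 0   0      0 ]
Row echelon form:
[ 2   5      4 ]
[ 0  11      4 ]
[ 0   0  32/11 ]
[ 0   0      0 ]
Nonzero rows / pivot columns: 3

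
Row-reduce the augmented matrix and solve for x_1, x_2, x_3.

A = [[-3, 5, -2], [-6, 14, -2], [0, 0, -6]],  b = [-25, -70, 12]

(3, -4, -2)

Forward elimination on [A|b]:
R2 <- R2 - (2)*R1:  [   0    4    2  -20 ]
Row echelon form:
[ -3  5  -2  |  -25 ]
[  0  4   2  |  -20 ]
[  0  0  -6  |   12 ]
Back-substitution:
x_3 = (12) / -6 = -2
x_2 = (-20 - (2)*(-2)) / 4 = -4
x_1 = (-25 - (5)*(-4) - (-2)*(-2)) / -3 = 3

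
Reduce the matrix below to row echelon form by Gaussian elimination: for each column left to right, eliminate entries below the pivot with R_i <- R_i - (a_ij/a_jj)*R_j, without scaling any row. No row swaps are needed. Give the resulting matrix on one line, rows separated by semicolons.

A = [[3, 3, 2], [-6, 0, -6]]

REF = [3 3 2; 0 6 -2]

Forward elimination:
R2 <- R2 - (-2)*R1:  [  0   6  -2 ]
Row echelon form:
[ 3  3   2 ]
[ 0  6  -2 ]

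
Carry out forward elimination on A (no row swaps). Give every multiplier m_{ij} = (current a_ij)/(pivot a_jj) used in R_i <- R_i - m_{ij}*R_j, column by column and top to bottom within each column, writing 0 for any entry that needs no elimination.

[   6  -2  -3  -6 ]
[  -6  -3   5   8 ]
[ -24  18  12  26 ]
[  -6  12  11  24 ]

Forward elimination:
R2 <- R2 - (-1)*R1:  [  0  -5   2   2 ]
R3 <- R3 - (-4)*R1:  [  0  10   0   2 ]
R4 <- R4 - (-1)*R1:  [  0  10   8  18 ]
R3 <- R3 - (-2)*R2:  [ 0  0  4  6 ]
R4 <- R4 - (-2)*R2:  [  0   0  12  22 ]
R4 <- R4 - (3)*R3:  [ 0  0  0  4 ]
Multipliers (in order of application): m_{21} = -1, m_{31} = -4, m_{41} = -1, m_{32} = -2, m_{42} = -2, m_{43} = 3

multipliers: -1, -4, -1, -2, -2, 3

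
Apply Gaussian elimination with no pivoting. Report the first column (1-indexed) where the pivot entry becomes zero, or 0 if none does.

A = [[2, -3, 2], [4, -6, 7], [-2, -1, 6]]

first zero-pivot column = 2

Naive forward elimination:
R2 <- R2 - (2)*R1:  [ 0  0  3 ]
R3 <- R3 - (-1)*R1:  [  0  -4   8 ]
Matrix at this point:
[ 2  -3  2 ]
[ 0   0  3 ]
[ 0  -4  8 ]
Pivot entry (2,2) is zero but row 3 has -4 in column 2 -> naive elimination stops; a row interchange (e.g. R2 <-> R3) would be required here.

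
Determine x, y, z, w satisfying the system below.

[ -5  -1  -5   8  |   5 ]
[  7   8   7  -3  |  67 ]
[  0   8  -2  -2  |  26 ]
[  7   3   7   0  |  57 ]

Forward elimination on [A|b]:
R2 <- R2 - (-7/5)*R1:  [    0  33/5     0  41/5    74 ]
R4 <- R4 - (-7/5)*R1:  [    0   8/5     0  56/5    64 ]
R3 <- R3 - (40/33)*R2:  [        0         0        -2   -394/33  -2102/33 ]
R4 <- R4 - (8/33)*R2:  [       0        0        0   304/33  1520/33 ]
Row echelon form:
[ -5    -1  -5        8  |         5 ]
[  0  33/5   0     41/5  |        74 ]
[  0     0  -2  -394/33  |  -2102/33 ]
[  0     0   0   304/33  |   1520/33 ]
Back-substitution:
w = (1520/33) / (304/33) = 5
z = (-2102/33 - (-394/33)*(5)) / -2 = 2
y = (74 - (41/5)*(5)) / (33/5) = 5
x = (5 - (-1)*(5) - (-5)*(2) - (8)*(5)) / -5 = 4

(4, 5, 2, 5)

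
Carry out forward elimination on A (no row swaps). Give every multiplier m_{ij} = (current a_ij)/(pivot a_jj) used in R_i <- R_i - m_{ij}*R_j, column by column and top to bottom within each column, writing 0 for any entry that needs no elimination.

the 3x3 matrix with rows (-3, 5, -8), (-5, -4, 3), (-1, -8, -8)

Forward elimination:
R2 <- R2 - (5/3)*R1:  [     0  -37/3   49/3 ]
R3 <- R3 - (1/3)*R1:  [     0  -29/3  -16/3 ]
R3 <- R3 - (29/37)*R2:  [       0        0  -671/37 ]
Multipliers (in order of application): m_{21} = 5/3, m_{31} = 1/3, m_{32} = 29/37

multipliers: 5/3, 1/3, 29/37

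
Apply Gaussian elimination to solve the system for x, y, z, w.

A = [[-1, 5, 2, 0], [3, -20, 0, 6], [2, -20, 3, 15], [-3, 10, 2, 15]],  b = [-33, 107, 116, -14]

(3, -4, -5, 3)

Forward elimination on [A|b]:
R2 <- R2 - (-3)*R1:  [  0  -5   6   6   8 ]
R3 <- R3 - (-2)*R1:  [   0  -10    7   15   50 ]
R4 <- R4 - (3)*R1:  [  0  -5  -4  15  85 ]
R3 <- R3 - (2)*R2:  [  0   0  -5   3  34 ]
R4 <- R4 - (1)*R2:  [   0    0  -10    9   77 ]
R4 <- R4 - (2)*R3:  [ 0  0  0  3  9 ]
Row echelon form:
[ -1   5   2  0  |  -33 ]
[  0  -5   6  6  |    8 ]
[  0   0  -5  3  |   34 ]
[  0   0   0  3  |    9 ]
Back-substitution:
w = (9) / 3 = 3
z = (34 - (3)*(3)) / -5 = -5
y = (8 - (6)*(-5) - (6)*(3)) / -5 = -4
x = (-33 - (5)*(-4) - (2)*(-5)) / -1 = 3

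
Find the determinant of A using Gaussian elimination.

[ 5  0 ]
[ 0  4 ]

det(A) = 20

Forward elimination:
Upper-triangular form:
[ 5  0 ]
[ 0  4 ]
det(A) = (-1)^0 * (5) * (4) = 20  (0 row swaps -> sign +1)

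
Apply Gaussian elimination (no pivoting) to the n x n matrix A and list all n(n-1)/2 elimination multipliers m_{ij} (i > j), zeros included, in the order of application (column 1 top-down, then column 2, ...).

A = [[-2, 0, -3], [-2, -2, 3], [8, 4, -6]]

multipliers: 1, -4, -2

Forward elimination:
R2 <- R2 - (1)*R1:  [  0  -2   6 ]
R3 <- R3 - (-4)*R1:  [   0    4  -18 ]
R3 <- R3 - (-2)*R2:  [  0   0  -6 ]
Multipliers (in order of application): m_{21} = 1, m_{31} = -4, m_{32} = -2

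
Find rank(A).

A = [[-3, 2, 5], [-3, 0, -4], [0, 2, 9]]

rank(A) = 2

Row reduction:
R2 <- R2 - (1)*R1:  [  0  -2  -9 ]
R3 <- R3 - (-1)*R2:  [ 0  0  0 ]
Row echelon form:
[ -3   2   5 ]
[  0  -2  -9 ]
[  0   0   0 ]
Nonzero rows / pivot columns: 2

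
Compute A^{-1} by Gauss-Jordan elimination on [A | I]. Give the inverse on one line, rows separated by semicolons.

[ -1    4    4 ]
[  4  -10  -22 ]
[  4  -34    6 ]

Gauss-Jordan on [A | I]:
R1 <- (1/-1)*R1:  [  1  -4  -4  |  -1   0   0 ]
R2 <- R2 - (4)*R1:  [  0   6  -6  |   4   1   0 ]
R3 <- R3 - (4)*R1:  [   0  -18   22  |    4    0    1 ]
R2 <- (1/6)*R2:  [   0    1   -1  |  2/3  1/6    0 ]
R1 <- R1 - (-4)*R2:  [   1    0   -8  |  5/3  2/3    0 ]
R3 <- R3 - (-18)*R2:  [  0   0   4  |  16   3   1 ]
R3 <- (1/4)*R3:  [   0    0    1  |    4  3/4  1/4 ]
R1 <- R1 - (-8)*R3:  [     1      0      0  |  101/3   20/3      2 ]
R2 <- R2 - (-1)*R3:  [     0      1      0  |   14/3  11/12    1/4 ]
Right block of [I | A^{-1}] is the inverse:
[ 101/3   20/3    2 ]
[  14/3  11/12  1/4 ]
[     4    3/4  1/4 ]

inverse = [101/3 20/3 2; 14/3 11/12 1/4; 4 3/4 1/4]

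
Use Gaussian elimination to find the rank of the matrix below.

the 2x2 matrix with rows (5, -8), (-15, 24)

rank(A) = 1

Row reduction:
R2 <- R2 - (-3)*R1:  [ 0  0 ]
Row echelon form:
[ 5  -8 ]
[ 0   0 ]
Nonzero rows / pivot columns: 1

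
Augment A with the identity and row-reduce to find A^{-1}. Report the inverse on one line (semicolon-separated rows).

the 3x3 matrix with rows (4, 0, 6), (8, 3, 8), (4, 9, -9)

inverse = [11/4 -3/2 1/2; -26/9 5/3 -4/9; -5/3 1 -1/3]

Gauss-Jordan on [A | I]:
R1 <- (1/4)*R1:  [   1    0  3/2  |  1/4    0    0 ]
R2 <- R2 - (8)*R1:  [  0   3  -4  |  -2   1   0 ]
R3 <- R3 - (4)*R1:  [   0    9  -15  |   -1    0    1 ]
R2 <- (1/3)*R2:  [    0     1  -4/3  |  -2/3   1/3     0 ]
R3 <- R3 - (9)*R2:  [  0   0  -3  |   5  -3   1 ]
R3 <- (1/-3)*R3:  [    0     0     1  |  -5/3     1  -1/3 ]
R1 <- R1 - (3/2)*R3:  [    1     0     0  |  11/4  -3/2   1/2 ]
R2 <- R2 - (-4/3)*R3:  [     0      1      0  |  -26/9    5/3   -4/9 ]
Right block of [I | A^{-1}] is the inverse:
[  11/4  -3/2   1/2 ]
[ -26/9   5/3  -4/9 ]
[  -5/3     1  -1/3 ]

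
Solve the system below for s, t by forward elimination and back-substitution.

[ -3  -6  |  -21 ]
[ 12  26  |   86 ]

(5, 1)

Forward elimination on [A|b]:
R2 <- R2 - (-4)*R1:  [ 0  2  2 ]
Row echelon form:
[ -3  -6  |  -21 ]
[  0   2  |    2 ]
Back-substitution:
t = (2) / 2 = 1
s = (-21 - (-6)*(1)) / -3 = 5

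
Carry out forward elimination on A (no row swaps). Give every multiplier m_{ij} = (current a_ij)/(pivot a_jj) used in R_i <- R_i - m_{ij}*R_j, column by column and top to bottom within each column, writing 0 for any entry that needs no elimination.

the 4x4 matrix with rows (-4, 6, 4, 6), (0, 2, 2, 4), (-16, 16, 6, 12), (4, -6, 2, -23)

multipliers: 0, 4, -1, -4, 0, -3

Forward elimination:
R2: entry in column 1 is already 0 -> m_{21} = 0 (no row operation needed)
R3 <- R3 - (4)*R1:  [   0   -8  -10  -12 ]
R4 <- R4 - (-1)*R1:  [   0    0    6  -17 ]
R3 <- R3 - (-4)*R2:  [  0   0  -2   4 ]
R4: entry in column 2 is already 0 -> m_{42} = 0 (no row operation needed)
R4 <- R4 - (-3)*R3:  [  0   0   0  -5 ]
Multipliers (in order of application): m_{21} = 0, m_{31} = 4, m_{41} = -1, m_{32} = -4, m_{42} = 0, m_{43} = -3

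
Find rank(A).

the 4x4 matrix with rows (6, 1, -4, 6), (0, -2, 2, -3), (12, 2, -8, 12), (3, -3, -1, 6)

rank(A) = 3

Row reduction:
R3 <- R3 - (2)*R1:  [ 0  0  0  0 ]
R4 <- R4 - (1/2)*R1:  [    0  -7/2     1     3 ]
R4 <- R4 - (7/4)*R2:  [    0     0  -5/2  33/4 ]
R3 <-> R4   (pivot in column 3 was zero)
[ 6   1    -4     6 ]
[ 0  -2     2    -3 ]
[ 0   0  -5/2  33/4 ]
[ 0   0     0     0 ]
Row echelon form:
[ 6   1    -4     6 ]
[ 0  -2     2    -3 ]
[ 0   0  -5/2  33/4 ]
[ 0   0     0     0 ]
Nonzero rows / pivot columns: 3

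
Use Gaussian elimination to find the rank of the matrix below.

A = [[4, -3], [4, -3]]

rank(A) = 1

Row reduction:
R2 <- R2 - (1)*R1:  [ 0  0 ]
Row echelon form:
[ 4  -3 ]
[ 0   0 ]
Nonzero rows / pivot columns: 1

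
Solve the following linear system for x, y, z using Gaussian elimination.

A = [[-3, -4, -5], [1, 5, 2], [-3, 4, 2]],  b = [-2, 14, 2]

(2, 4, -4)

Forward elimination on [A|b]:
R2 <- R2 - (-1/3)*R1:  [    0  11/3   1/3  40/3 ]
R3 <- R3 - (1)*R1:  [ 0  8  7  4 ]
R3 <- R3 - (24/11)*R2:  [       0        0    69/11  -276/11 ]
Row echelon form:
[ -3    -4     -5  |       -2 ]
[  0  11/3    1/3  |     40/3 ]
[  0     0  69/11  |  -276/11 ]
Back-substitution:
z = (-276/11) / (69/11) = -4
y = (40/3 - (1/3)*(-4)) / (11/3) = 4
x = (-2 - (-4)*(4) - (-5)*(-4)) / -3 = 2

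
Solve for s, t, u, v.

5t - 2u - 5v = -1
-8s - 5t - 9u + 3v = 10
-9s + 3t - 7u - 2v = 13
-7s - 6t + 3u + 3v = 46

Forward elimination on [A|b]:
R1 <-> R2   (pivot in column 1 was zero)
[ -8  -5  -9   3  10 ]
[  0   5  -2  -5  -1 ]
[ -9   3  -7  -2  13 ]
[ -7  -6   3   3  46 ]
R3 <- R3 - (9/8)*R1:  [     0   69/8   25/8  -43/8    7/4 ]
R4 <- R4 - (7/8)*R1:  [     0  -13/8   87/8    3/8  149/4 ]
R3 <- R3 - (69/40)*R2:  [      0       0  263/40    13/4  139/40 ]
R4 <- R4 - (-13/40)*R2:  [       0        0   409/40     -5/4  1477/40 ]
R4 <- R4 - (409/263)*R3:  [         0          0          0  -1658/263   8290/263 ]
Row echelon form:
[ -8  -5      -9          3  |        10 ]
[  0   5      -2         -5  |        -1 ]
[  0   0  263/40       13/4  |    139/40 ]
[  0   0       0  -1658/263  |  8290/263 ]
Back-substitution:
v = (8290/263) / (-1658/263) = -5
u = (139/40 - (13/4)*(-5)) / (263/40) = 3
t = (-1 - (-2)*(3) - (-5)*(-5)) / 5 = -4
s = (10 - (-5)*(-4) - (-9)*(3) - (3)*(-5)) / -8 = -4

(-4, -4, 3, -5)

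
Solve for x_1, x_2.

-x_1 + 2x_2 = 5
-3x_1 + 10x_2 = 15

Forward elimination on [A|b]:
R2 <- R2 - (3)*R1:  [ 0  4  0 ]
Row echelon form:
[ -1  2  |  5 ]
[  0  4  |  0 ]
Back-substitution:
x_2 = (0) / 4 = 0
x_1 = (5 - (2)*(0)) / -1 = -5

(-5, 0)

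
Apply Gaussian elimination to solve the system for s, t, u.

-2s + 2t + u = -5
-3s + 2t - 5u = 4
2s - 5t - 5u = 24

(-3, -5, -1)

Forward elimination on [A|b]:
R2 <- R2 - (3/2)*R1:  [     0     -1  -13/2   23/2 ]
R3 <- R3 - (-1)*R1:  [  0  -3  -4  19 ]
R3 <- R3 - (3)*R2:  [     0      0   31/2  -31/2 ]
Row echelon form:
[ -2   2      1  |     -5 ]
[  0  -1  -13/2  |   23/2 ]
[  0   0   31/2  |  -31/2 ]
Back-substitution:
u = (-31/2) / (31/2) = -1
t = (23/2 - (-13/2)*(-1)) / -1 = -5
s = (-5 - (2)*(-5) - (1)*(-1)) / -2 = -3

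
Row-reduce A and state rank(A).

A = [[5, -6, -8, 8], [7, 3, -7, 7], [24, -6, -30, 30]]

rank(A) = 2

Row reduction:
R2 <- R2 - (7/5)*R1:  [     0   57/5   21/5  -21/5 ]
R3 <- R3 - (24/5)*R1:  [     0  114/5   42/5  -42/5 ]
R3 <- R3 - (2)*R2:  [ 0  0  0  0 ]
Row echelon form:
[ 5    -6    -8      8 ]
[ 0  57/5  21/5  -21/5 ]
[ 0     0     0      0 ]
Nonzero rows / pivot columns: 2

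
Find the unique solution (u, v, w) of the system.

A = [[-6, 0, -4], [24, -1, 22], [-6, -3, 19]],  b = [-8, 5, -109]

(4, 3, -4)

Forward elimination on [A|b]:
R2 <- R2 - (-4)*R1:  [   0   -1    6  -27 ]
R3 <- R3 - (1)*R1:  [    0    -3    23  -101 ]
R3 <- R3 - (3)*R2:  [   0    0    5  -20 ]
Row echelon form:
[ -6   0  -4  |   -8 ]
[  0  -1   6  |  -27 ]
[  0   0   5  |  -20 ]
Back-substitution:
w = (-20) / 5 = -4
v = (-27 - (6)*(-4)) / -1 = 3
u = (-8 - (-4)*(-4)) / -6 = 4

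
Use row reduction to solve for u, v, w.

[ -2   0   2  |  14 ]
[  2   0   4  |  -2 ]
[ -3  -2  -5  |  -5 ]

Forward elimination on [A|b]:
R2 <- R2 - (-1)*R1:  [  0   0   6  12 ]
R3 <- R3 - (3/2)*R1:  [   0   -2   -8  -26 ]
R2 <-> R3   (pivot in column 2 was zero)
[ -2   0   2   14 ]
[  0  -2  -8  -26 ]
[  0   0   6   12 ]
Row echelon form:
[ -2   0   2  |   14 ]
[  0  -2  -8  |  -26 ]
[  0   0   6  |   12 ]
Back-substitution:
w = (12) / 6 = 2
v = (-26 - (-8)*(2)) / -2 = 5
u = (14 - (2)*(2)) / -2 = -5

(-5, 5, 2)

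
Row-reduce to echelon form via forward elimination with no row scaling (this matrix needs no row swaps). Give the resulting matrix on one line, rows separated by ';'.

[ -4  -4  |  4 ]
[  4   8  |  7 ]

REF = [-4 -4 4; 0 4 11]

Forward elimination:
R2 <- R2 - (-1)*R1:  [  0   4  11 ]
Row echelon form:
[ -4  -4  |   4 ]
[  0   4  |  11 ]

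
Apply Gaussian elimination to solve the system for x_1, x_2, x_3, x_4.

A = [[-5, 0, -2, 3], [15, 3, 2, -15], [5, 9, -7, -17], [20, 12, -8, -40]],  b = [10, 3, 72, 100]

Forward elimination on [A|b]:
R2 <- R2 - (-3)*R1:  [  0   3  -4  -6  33 ]
R3 <- R3 - (-1)*R1:  [   0    9   -9  -14   82 ]
R4 <- R4 - (-4)*R1:  [   0   12  -16  -28  140 ]
R3 <- R3 - (3)*R2:  [   0    0    3    4  -17 ]
R4 <- R4 - (4)*R2:  [  0   0   0  -4   8 ]
Row echelon form:
[ -5  0  -2   3  |   10 ]
[  0  3  -4  -6  |   33 ]
[  0  0   3   4  |  -17 ]
[  0  0   0  -4  |    8 ]
Back-substitution:
x_4 = (8) / -4 = -2
x_3 = (-17 - (4)*(-2)) / 3 = -3
x_2 = (33 - (-4)*(-3) - (-6)*(-2)) / 3 = 3
x_1 = (10 - (-2)*(-3) - (3)*(-2)) / -5 = -2

(-2, 3, -3, -2)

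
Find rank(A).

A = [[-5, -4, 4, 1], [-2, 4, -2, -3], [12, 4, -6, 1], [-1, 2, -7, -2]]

rank(A) = 3

Row reduction:
R2 <- R2 - (2/5)*R1:  [     0   28/5  -18/5  -17/5 ]
R3 <- R3 - (-12/5)*R1:  [     0  -28/5   18/5   17/5 ]
R4 <- R4 - (1/5)*R1:  [     0   14/5  -39/5  -11/5 ]
R3 <- R3 - (-1)*R2:  [ 0  0  0  0 ]
R4 <- R4 - (1/2)*R2:  [    0     0    -6  -1/2 ]
R3 <-> R4   (pivot in column 3 was zero)
[ -5    -4      4      1 ]
[  0  28/5  -18/5  -17/5 ]
[  0     0     -6   -1/2 ]
[  0     0      0      0 ]
Row echelon form:
[ -5    -4      4      1 ]
[  0  28/5  -18/5  -17/5 ]
[  0     0     -6   -1/2 ]
[  0     0      0      0 ]
Nonzero rows / pivot columns: 3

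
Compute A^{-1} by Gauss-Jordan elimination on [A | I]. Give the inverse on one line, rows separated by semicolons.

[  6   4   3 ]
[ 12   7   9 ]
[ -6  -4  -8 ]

Gauss-Jordan on [A | I]:
R1 <- (1/6)*R1:  [   1  2/3  1/2  |  1/6    0    0 ]
R2 <- R2 - (12)*R1:  [  0  -1   3  |  -2   1   0 ]
R3 <- R3 - (-6)*R1:  [  0   0  -5  |   1   0   1 ]
R2 <- (1/-1)*R2:  [  0   1  -3  |   2  -1   0 ]
R1 <- R1 - (2/3)*R2:  [    1     0   5/2  |  -7/6   2/3     0 ]
R3 <- (1/-5)*R3:  [    0     0     1  |  -1/5     0  -1/5 ]
R1 <- R1 - (5/2)*R3:  [    1     0     0  |  -2/3   2/3   1/2 ]
R2 <- R2 - (-3)*R3:  [    0     1     0  |   7/5    -1  -3/5 ]
Right block of [I | A^{-1}] is the inverse:
[ -2/3  2/3   1/2 ]
[  7/5   -1  -3/5 ]
[ -1/5    0  -1/5 ]

inverse = [-2/3 2/3 1/2; 7/5 -1 -3/5; -1/5 0 -1/5]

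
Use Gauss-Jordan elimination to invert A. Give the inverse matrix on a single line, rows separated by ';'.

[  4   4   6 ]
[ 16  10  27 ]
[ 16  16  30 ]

inverse = [11/12 1/6 -1/3; 1/3 -1/6 1/12; -2/3 0 1/6]

Gauss-Jordan on [A | I]:
R1 <- (1/4)*R1:  [   1    1  3/2  |  1/4    0    0 ]
R2 <- R2 - (16)*R1:  [  0  -6   3  |  -4   1   0 ]
R3 <- R3 - (16)*R1:  [  0   0   6  |  -4   0   1 ]
R2 <- (1/-6)*R2:  [    0     1  -1/2  |   2/3  -1/6     0 ]
R1 <- R1 - (1)*R2:  [     1      0      2  |  -5/12    1/6      0 ]
R3 <- (1/6)*R3:  [    0     0     1  |  -2/3     0   1/6 ]
R1 <- R1 - (2)*R3:  [     1      0      0  |  11/12    1/6   -1/3 ]
R2 <- R2 - (-1/2)*R3:  [    0     1     0  |   1/3  -1/6  1/12 ]
Right block of [I | A^{-1}] is the inverse:
[ 11/12   1/6  -1/3 ]
[   1/3  -1/6  1/12 ]
[  -2/3     0   1/6 ]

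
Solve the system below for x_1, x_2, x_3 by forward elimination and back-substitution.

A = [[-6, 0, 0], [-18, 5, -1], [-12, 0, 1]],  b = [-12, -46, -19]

Forward elimination on [A|b]:
R2 <- R2 - (3)*R1:  [   0    5   -1  -10 ]
R3 <- R3 - (2)*R1:  [ 0  0  1  5 ]
Row echelon form:
[ -6  0   0  |  -12 ]
[  0  5  -1  |  -10 ]
[  0  0   1  |    5 ]
Back-substitution:
x_3 = (5) / 1 = 5
x_2 = (-10 - (-1)*(5)) / 5 = -1
x_1 = (-12) / -6 = 2

(2, -1, 5)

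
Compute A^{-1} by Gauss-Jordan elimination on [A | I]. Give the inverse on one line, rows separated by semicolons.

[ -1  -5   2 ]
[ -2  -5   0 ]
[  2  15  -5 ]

inverse = [-5/3 -1/3 -2/3; 2/3 -1/15 4/15; 4/3 -1/3 1/3]

Gauss-Jordan on [A | I]:
R1 <- (1/-1)*R1:  [  1   5  -2  |  -1   0   0 ]
R2 <- R2 - (-2)*R1:  [  0   5  -4  |  -2   1   0 ]
R3 <- R3 - (2)*R1:  [  0   5  -1  |   2   0   1 ]
R2 <- (1/5)*R2:  [    0     1  -4/5  |  -2/5   1/5     0 ]
R1 <- R1 - (5)*R2:  [  1   0   2  |   1  -1   0 ]
R3 <- R3 - (5)*R2:  [  0   0   3  |   4  -1   1 ]
R3 <- (1/3)*R3:  [    0     0     1  |   4/3  -1/3   1/3 ]
R1 <- R1 - (2)*R3:  [    1     0     0  |  -5/3  -1/3  -2/3 ]
R2 <- R2 - (-4/5)*R3:  [     0      1      0  |    2/3  -1/15   4/15 ]
Right block of [I | A^{-1}] is the inverse:
[ -5/3   -1/3  -2/3 ]
[  2/3  -1/15  4/15 ]
[  4/3   -1/3   1/3 ]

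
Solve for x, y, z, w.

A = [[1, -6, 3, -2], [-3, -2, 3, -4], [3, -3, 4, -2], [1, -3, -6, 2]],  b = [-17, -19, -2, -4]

(3, 3, 0, 1)

Forward elimination on [A|b]:
R2 <- R2 - (-3)*R1:  [   0  -20   12  -10  -70 ]
R3 <- R3 - (3)*R1:  [  0  15  -5   4  49 ]
R4 <- R4 - (1)*R1:  [  0   3  -9   4  13 ]
R3 <- R3 - (-3/4)*R2:  [    0     0     4  -7/2  -7/2 ]
R4 <- R4 - (-3/20)*R2:  [     0      0  -36/5    5/2    5/2 ]
R4 <- R4 - (-9/5)*R3:  [     0      0      0  -19/5  -19/5 ]
Row echelon form:
[ 1   -6   3     -2  |    -17 ]
[ 0  -20  12    -10  |    -70 ]
[ 0    0   4   -7/2  |   -7/2 ]
[ 0    0   0  -19/5  |  -19/5 ]
Back-substitution:
w = (-19/5) / (-19/5) = 1
z = (-7/2 - (-7/2)*(1)) / 4 = 0
y = (-70 - (12)*(0) - (-10)*(1)) / -20 = 3
x = (-17 - (-6)*(3) - (3)*(0) - (-2)*(1)) / 1 = 3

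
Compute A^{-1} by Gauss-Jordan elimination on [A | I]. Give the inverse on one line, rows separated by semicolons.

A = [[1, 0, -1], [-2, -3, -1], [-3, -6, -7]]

Gauss-Jordan on [A | I]:
R2 <- R2 - (-2)*R1:  [  0  -3  -3  |   2   1   0 ]
R3 <- R3 - (-3)*R1:  [   0   -6  -10  |    3    0    1 ]
R2 <- (1/-3)*R2:  [    0     1     1  |  -2/3  -1/3     0 ]
R3 <- R3 - (-6)*R2:  [  0   0  -4  |  -1  -2   1 ]
R3 <- (1/-4)*R3:  [    0     0     1  |   1/4   1/2  -1/4 ]
R1 <- R1 - (-1)*R3:  [    1     0     0  |   5/4   1/2  -1/4 ]
R2 <- R2 - (1)*R3:  [      0       1       0  |  -11/12    -5/6     1/4 ]
Right block of [I | A^{-1}] is the inverse:
[    5/4   1/2  -1/4 ]
[ -11/12  -5/6   1/4 ]
[    1/4   1/2  -1/4 ]

inverse = [5/4 1/2 -1/4; -11/12 -5/6 1/4; 1/4 1/2 -1/4]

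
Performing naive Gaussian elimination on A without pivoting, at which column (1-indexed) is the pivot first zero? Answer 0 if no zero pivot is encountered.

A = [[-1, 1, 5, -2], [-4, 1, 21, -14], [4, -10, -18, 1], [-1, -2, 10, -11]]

Naive forward elimination:
R2 <- R2 - (4)*R1:  [  0  -3   1  -6 ]
R3 <- R3 - (-4)*R1:  [  0  -6   2  -7 ]
R4 <- R4 - (1)*R1:  [  0  -3   5  -9 ]
R3 <- R3 - (2)*R2:  [ 0  0  0  5 ]
R4 <- R4 - (1)*R2:  [  0   0   4  -3 ]
Matrix at this point:
[ -1   1  5  -2 ]
[  0  -3  1  -6 ]
[  0   0  0   5 ]
[  0   0  4  -3 ]
Pivot entry (3,3) is zero but row 4 has 4 in column 3 -> naive elimination stops; a row interchange (e.g. R3 <-> R4) would be required here.

first zero-pivot column = 3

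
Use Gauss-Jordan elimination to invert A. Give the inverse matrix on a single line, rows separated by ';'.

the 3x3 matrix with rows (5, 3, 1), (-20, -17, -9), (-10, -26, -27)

Gauss-Jordan on [A | I]:
R1 <- (1/5)*R1:  [   1  3/5  1/5  |  1/5    0    0 ]
R2 <- R2 - (-20)*R1:  [  0  -5  -5  |   4   1   0 ]
R3 <- R3 - (-10)*R1:  [   0  -20  -25  |    2    0    1 ]
R2 <- (1/-5)*R2:  [    0     1     1  |  -4/5  -1/5     0 ]
R1 <- R1 - (3/5)*R2:  [     1      0   -2/5  |  17/25   3/25      0 ]
R3 <- R3 - (-20)*R2:  [   0    0   -5  |  -14   -4    1 ]
R3 <- (1/-5)*R3:  [    0     0     1  |  14/5   4/5  -1/5 ]
R1 <- R1 - (-2/5)*R3:  [     1      0      0  |    9/5  11/25  -2/25 ]
R2 <- R2 - (1)*R3:  [     0      1      0  |  -18/5     -1    1/5 ]
Right block of [I | A^{-1}] is the inverse:
[   9/5  11/25  -2/25 ]
[ -18/5     -1    1/5 ]
[  14/5    4/5   -1/5 ]

inverse = [9/5 11/25 -2/25; -18/5 -1 1/5; 14/5 4/5 -1/5]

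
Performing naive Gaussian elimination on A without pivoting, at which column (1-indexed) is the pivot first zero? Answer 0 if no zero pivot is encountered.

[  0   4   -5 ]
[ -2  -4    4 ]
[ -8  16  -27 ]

Naive forward elimination:
Pivot entry (1,1) is zero but row 2 has -2 in column 1 -> naive elimination stops; a row interchange (e.g. R1 <-> R2) would be required here.

first zero-pivot column = 1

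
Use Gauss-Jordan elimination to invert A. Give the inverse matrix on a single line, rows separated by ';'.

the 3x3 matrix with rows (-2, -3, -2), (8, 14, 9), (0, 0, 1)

inverse = [-7/2 -3/4 -1/4; 2 1/2 -1/2; 0 0 1]

Gauss-Jordan on [A | I]:
R1 <- (1/-2)*R1:  [    1   3/2     1  |  -1/2     0     0 ]
R2 <- R2 - (8)*R1:  [ 0  2  1  |  4  1  0 ]
R2 <- (1/2)*R2:  [   0    1  1/2  |    2  1/2    0 ]
R1 <- R1 - (3/2)*R2:  [    1     0   1/4  |  -7/2  -3/4     0 ]
R1 <- R1 - (1/4)*R3:  [    1     0     0  |  -7/2  -3/4  -1/4 ]
R2 <- R2 - (1/2)*R3:  [    0     1     0  |     2   1/2  -1/2 ]
Right block of [I | A^{-1}] is the inverse:
[ -7/2  -3/4  -1/4 ]
[    2   1/2  -1/2 ]
[    0     0     1 ]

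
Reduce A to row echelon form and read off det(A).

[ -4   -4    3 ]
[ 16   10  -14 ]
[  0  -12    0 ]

Forward elimination:
R2 <- R2 - (-4)*R1:  [  0  -6  -2 ]
R3 <- R3 - (2)*R2:  [ 0  0  4 ]
Upper-triangular form:
[ -4  -4   3 ]
[  0  -6  -2 ]
[  0   0   4 ]
det(A) = (-1)^0 * (-4) * (-6) * (4) = 96  (0 row swaps -> sign +1)

det(A) = 96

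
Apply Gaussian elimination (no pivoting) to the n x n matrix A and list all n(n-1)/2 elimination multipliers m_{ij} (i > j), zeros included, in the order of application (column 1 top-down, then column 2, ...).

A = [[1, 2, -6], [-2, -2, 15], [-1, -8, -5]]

Forward elimination:
R2 <- R2 - (-2)*R1:  [ 0  2  3 ]
R3 <- R3 - (-1)*R1:  [   0   -6  -11 ]
R3 <- R3 - (-3)*R2:  [  0   0  -2 ]
Multipliers (in order of application): m_{21} = -2, m_{31} = -1, m_{32} = -3

multipliers: -2, -1, -3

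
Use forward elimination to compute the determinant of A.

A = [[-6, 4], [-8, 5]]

Forward elimination:
R2 <- R2 - (4/3)*R1:  [    0  -1/3 ]
Upper-triangular form:
[ -6     4 ]
[  0  -1/3 ]
det(A) = (-1)^0 * (-6) * (-1/3) = 2  (0 row swaps -> sign +1)

det(A) = 2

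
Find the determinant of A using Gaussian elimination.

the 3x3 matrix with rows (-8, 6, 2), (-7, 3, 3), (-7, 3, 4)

Forward elimination:
R2 <- R2 - (7/8)*R1:  [    0  -9/4   5/4 ]
R3 <- R3 - (7/8)*R1:  [    0  -9/4   9/4 ]
R3 <- R3 - (1)*R2:  [ 0  0  1 ]
Upper-triangular form:
[ -8     6    2 ]
[  0  -9/4  5/4 ]
[  0     0    1 ]
det(A) = (-1)^0 * (-8) * (-9/4) * (1) = 18  (0 row swaps -> sign +1)

det(A) = 18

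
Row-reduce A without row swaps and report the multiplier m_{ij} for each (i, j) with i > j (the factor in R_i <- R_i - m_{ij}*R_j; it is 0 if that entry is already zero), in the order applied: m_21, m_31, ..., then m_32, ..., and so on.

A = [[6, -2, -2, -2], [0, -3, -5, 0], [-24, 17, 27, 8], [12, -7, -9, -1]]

Forward elimination:
R2: entry in column 1 is already 0 -> m_{21} = 0 (no row operation needed)
R3 <- R3 - (-4)*R1:  [  0   9  19   0 ]
R4 <- R4 - (2)*R1:  [  0  -3  -5   3 ]
R3 <- R3 - (-3)*R2:  [ 0  0  4  0 ]
R4 <- R4 - (1)*R2:  [ 0  0  0  3 ]
R4: entry in column 3 is already 0 -> m_{43} = 0 (no row operation needed)
Multipliers (in order of application): m_{21} = 0, m_{31} = -4, m_{41} = 2, m_{32} = -3, m_{42} = 1, m_{43} = 0

multipliers: 0, -4, 2, -3, 1, 0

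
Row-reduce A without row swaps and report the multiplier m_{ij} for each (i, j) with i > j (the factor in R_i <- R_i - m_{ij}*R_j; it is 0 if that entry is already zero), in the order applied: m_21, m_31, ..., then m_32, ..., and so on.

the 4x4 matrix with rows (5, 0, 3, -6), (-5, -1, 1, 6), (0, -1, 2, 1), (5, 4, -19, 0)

multipliers: -1, 0, 1, 1, -4, 3

Forward elimination:
R2 <- R2 - (-1)*R1:  [  0  -1   4   0 ]
R3: entry in column 1 is already 0 -> m_{31} = 0 (no row operation needed)
R4 <- R4 - (1)*R1:  [   0    4  -22    6 ]
R3 <- R3 - (1)*R2:  [  0   0  -2   1 ]
R4 <- R4 - (-4)*R2:  [  0   0  -6   6 ]
R4 <- R4 - (3)*R3:  [ 0  0  0  3 ]
Multipliers (in order of application): m_{21} = -1, m_{31} = 0, m_{41} = 1, m_{32} = 1, m_{42} = -4, m_{43} = 3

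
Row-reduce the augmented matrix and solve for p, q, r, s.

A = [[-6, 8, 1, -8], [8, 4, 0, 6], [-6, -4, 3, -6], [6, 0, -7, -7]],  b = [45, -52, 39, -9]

(-5, 0, -1, -2)

Forward elimination on [A|b]:
R2 <- R2 - (-4/3)*R1:  [     0   44/3    4/3  -14/3      8 ]
R3 <- R3 - (1)*R1:  [   0  -12    2    2   -6 ]
R4 <- R4 - (-1)*R1:  [   0    8   -6  -15   36 ]
R3 <- R3 - (-9/11)*R2:  [      0       0   34/11  -20/11    6/11 ]
R4 <- R4 - (6/11)*R2:  [       0        0   -74/11  -137/11   348/11 ]
R4 <- R4 - (-37/17)*R3:  [       0        0        0  -279/17   558/17 ]
Row echelon form:
[ -6     8      1       -8  |      45 ]
[  0  44/3    4/3    -14/3  |       8 ]
[  0     0  34/11   -20/11  |    6/11 ]
[  0     0      0  -279/17  |  558/17 ]
Back-substitution:
s = (558/17) / (-279/17) = -2
r = (6/11 - (-20/11)*(-2)) / (34/11) = -1
q = (8 - (4/3)*(-1) - (-14/3)*(-2)) / (44/3) = 0
p = (45 - (8)*(0) - (1)*(-1) - (-8)*(-2)) / -6 = -5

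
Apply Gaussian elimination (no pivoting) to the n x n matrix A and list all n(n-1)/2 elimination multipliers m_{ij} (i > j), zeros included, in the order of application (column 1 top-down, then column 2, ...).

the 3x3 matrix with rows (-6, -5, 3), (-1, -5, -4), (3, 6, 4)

Forward elimination:
R2 <- R2 - (1/6)*R1:  [     0  -25/6   -9/2 ]
R3 <- R3 - (-1/2)*R1:  [    0   7/2  11/2 ]
R3 <- R3 - (-21/25)*R2:  [     0      0  43/25 ]
Multipliers (in order of application): m_{21} = 1/6, m_{31} = -1/2, m_{32} = -21/25

multipliers: 1/6, -1/2, -21/25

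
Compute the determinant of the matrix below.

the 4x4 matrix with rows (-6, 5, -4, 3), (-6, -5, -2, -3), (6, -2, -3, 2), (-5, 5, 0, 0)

Forward elimination:
R2 <- R2 - (1)*R1:  [   0  -10    2   -6 ]
R3 <- R3 - (-1)*R1:  [  0   3  -7   5 ]
R4 <- R4 - (5/6)*R1:  [    0   5/6  10/3  -5/2 ]
R3 <- R3 - (-3/10)*R2:  [     0      0  -32/5   16/5 ]
R4 <- R4 - (-1/12)*R2:  [   0    0  7/2   -3 ]
R4 <- R4 - (-35/64)*R3:  [    0     0     0  -5/4 ]
Upper-triangular form:
[ -6    5     -4     3 ]
[  0  -10      2    -6 ]
[  0    0  -32/5  16/5 ]
[  0    0      0  -5/4 ]
det(A) = (-1)^0 * (-6) * (-10) * (-32/5) * (-5/4) = 480  (0 row swaps -> sign +1)

det(A) = 480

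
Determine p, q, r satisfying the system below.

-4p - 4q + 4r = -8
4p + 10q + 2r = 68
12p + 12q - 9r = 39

Forward elimination on [A|b]:
R2 <- R2 - (-1)*R1:  [  0   6   6  60 ]
R3 <- R3 - (-3)*R1:  [  0   0   3  15 ]
Row echelon form:
[ -4  -4  4  |  -8 ]
[  0   6  6  |  60 ]
[  0   0  3  |  15 ]
Back-substitution:
r = (15) / 3 = 5
q = (60 - (6)*(5)) / 6 = 5
p = (-8 - (-4)*(5) - (4)*(5)) / -4 = 2

(2, 5, 5)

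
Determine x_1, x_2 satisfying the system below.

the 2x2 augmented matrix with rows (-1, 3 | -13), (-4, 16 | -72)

Forward elimination on [A|b]:
R2 <- R2 - (4)*R1:  [   0    4  -20 ]
Row echelon form:
[ -1  3  |  -13 ]
[  0  4  |  -20 ]
Back-substitution:
x_2 = (-20) / 4 = -5
x_1 = (-13 - (3)*(-5)) / -1 = -2

(-2, -5)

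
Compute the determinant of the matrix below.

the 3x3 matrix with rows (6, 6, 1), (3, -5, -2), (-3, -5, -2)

Forward elimination:
R2 <- R2 - (1/2)*R1:  [    0    -8  -5/2 ]
R3 <- R3 - (-1/2)*R1:  [    0    -2  -3/2 ]
R3 <- R3 - (1/4)*R2:  [    0     0  -7/8 ]
Upper-triangular form:
[ 6   6     1 ]
[ 0  -8  -5/2 ]
[ 0   0  -7/8 ]
det(A) = (-1)^0 * (6) * (-8) * (-7/8) = 42  (0 row swaps -> sign +1)

det(A) = 42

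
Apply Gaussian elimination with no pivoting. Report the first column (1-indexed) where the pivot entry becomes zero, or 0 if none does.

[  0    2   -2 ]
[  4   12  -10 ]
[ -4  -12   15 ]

Naive forward elimination:
Pivot entry (1,1) is zero but row 2 has 4 in column 1 -> naive elimination stops; a row interchange (e.g. R1 <-> R2) would be required here.

first zero-pivot column = 1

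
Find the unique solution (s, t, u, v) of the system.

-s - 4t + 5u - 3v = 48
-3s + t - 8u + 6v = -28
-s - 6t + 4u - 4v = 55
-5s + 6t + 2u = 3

(-5, -5, 4, -1)

Forward elimination on [A|b]:
R2 <- R2 - (3)*R1:  [    0    13   -23    15  -172 ]
R3 <- R3 - (1)*R1:  [  0  -2  -1  -1   7 ]
R4 <- R4 - (5)*R1:  [    0    26   -23    15  -237 ]
R3 <- R3 - (-2/13)*R2:  [       0        0   -59/13    17/13  -253/13 ]
R4 <- R4 - (2)*R2:  [   0    0   23  -15  107 ]
R4 <- R4 - (-299/59)*R3:  [       0        0        0  -494/59   494/59 ]
Row echelon form:
[ -1  -4       5       -3  |       48 ]
[  0  13     -23       15  |     -172 ]
[  0   0  -59/13    17/13  |  -253/13 ]
[  0   0       0  -494/59  |   494/59 ]
Back-substitution:
v = (494/59) / (-494/59) = -1
u = (-253/13 - (17/13)*(-1)) / (-59/13) = 4
t = (-172 - (-23)*(4) - (15)*(-1)) / 13 = -5
s = (48 - (-4)*(-5) - (5)*(4) - (-3)*(-1)) / -1 = -5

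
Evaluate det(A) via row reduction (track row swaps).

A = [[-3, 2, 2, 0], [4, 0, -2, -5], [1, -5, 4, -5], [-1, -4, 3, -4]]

Forward elimination:
R2 <- R2 - (-4/3)*R1:  [   0  8/3  2/3   -5 ]
R3 <- R3 - (-1/3)*R1:  [     0  -13/3   14/3     -5 ]
R4 <- R4 - (1/3)*R1:  [     0  -14/3    7/3     -4 ]
R3 <- R3 - (-13/8)*R2:  [      0       0    23/4  -105/8 ]
R4 <- R4 - (-7/4)*R2:  [     0      0    7/2  -51/4 ]
R4 <- R4 - (14/23)*R3:  [       0        0        0  -219/46 ]
Upper-triangular form:
[ -3    2     2        0 ]
[  0  8/3   2/3       -5 ]
[  0    0  23/4   -105/8 ]
[  0    0     0  -219/46 ]
det(A) = (-1)^0 * (-3) * (8/3) * (23/4) * (-219/46) = 219  (0 row swaps -> sign +1)

det(A) = 219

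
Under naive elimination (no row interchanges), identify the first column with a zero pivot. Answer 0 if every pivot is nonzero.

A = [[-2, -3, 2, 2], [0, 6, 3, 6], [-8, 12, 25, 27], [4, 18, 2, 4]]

Naive forward elimination:
R3 <- R3 - (4)*R1:  [  0  24  17  19 ]
R4 <- R4 - (-2)*R1:  [  0  12   6   8 ]
R3 <- R3 - (4)*R2:  [  0   0   5  -5 ]
R4 <- R4 - (2)*R2:  [  0   0   0  -4 ]
All pivots nonzero; naive elimination completes without hitting a zero pivot.

first zero-pivot column = 0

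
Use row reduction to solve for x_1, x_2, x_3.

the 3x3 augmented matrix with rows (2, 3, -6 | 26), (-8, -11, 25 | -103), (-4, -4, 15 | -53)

(-2, 4, -3)

Forward elimination on [A|b]:
R2 <- R2 - (-4)*R1:  [ 0  1  1  1 ]
R3 <- R3 - (-2)*R1:  [  0   2   3  -1 ]
R3 <- R3 - (2)*R2:  [  0   0   1  -3 ]
Row echelon form:
[ 2  3  -6  |  26 ]
[ 0  1   1  |   1 ]
[ 0  0   1  |  -3 ]
Back-substitution:
x_3 = (-3) / 1 = -3
x_2 = (1 - (1)*(-3)) / 1 = 4
x_1 = (26 - (3)*(4) - (-6)*(-3)) / 2 = -2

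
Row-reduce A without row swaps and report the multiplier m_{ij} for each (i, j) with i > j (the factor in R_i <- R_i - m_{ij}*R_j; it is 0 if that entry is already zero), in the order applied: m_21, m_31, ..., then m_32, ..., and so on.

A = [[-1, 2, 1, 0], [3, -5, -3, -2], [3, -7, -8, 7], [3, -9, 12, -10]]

multipliers: -3, -3, -3, -1, -3, -3

Forward elimination:
R2 <- R2 - (-3)*R1:  [  0   1   0  -2 ]
R3 <- R3 - (-3)*R1:  [  0  -1  -5   7 ]
R4 <- R4 - (-3)*R1:  [   0   -3   15  -10 ]
R3 <- R3 - (-1)*R2:  [  0   0  -5   5 ]
R4 <- R4 - (-3)*R2:  [   0    0   15  -16 ]
R4 <- R4 - (-3)*R3:  [  0   0   0  -1 ]
Multipliers (in order of application): m_{21} = -3, m_{31} = -3, m_{41} = -3, m_{32} = -1, m_{42} = -3, m_{43} = -3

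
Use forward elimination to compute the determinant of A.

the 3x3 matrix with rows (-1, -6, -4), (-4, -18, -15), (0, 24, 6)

Forward elimination:
R2 <- R2 - (4)*R1:  [ 0  6  1 ]
R3 <- R3 - (4)*R2:  [ 0  0  2 ]
Upper-triangular form:
[ -1  -6  -4 ]
[  0   6   1 ]
[  0   0   2 ]
det(A) = (-1)^0 * (-1) * (6) * (2) = -12  (0 row swaps -> sign +1)

det(A) = -12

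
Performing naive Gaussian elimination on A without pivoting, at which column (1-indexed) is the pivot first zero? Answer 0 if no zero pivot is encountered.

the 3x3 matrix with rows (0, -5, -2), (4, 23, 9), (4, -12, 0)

Naive forward elimination:
Pivot entry (1,1) is zero but row 2 has 4 in column 1 -> naive elimination stops; a row interchange (e.g. R1 <-> R2) would be required here.

first zero-pivot column = 1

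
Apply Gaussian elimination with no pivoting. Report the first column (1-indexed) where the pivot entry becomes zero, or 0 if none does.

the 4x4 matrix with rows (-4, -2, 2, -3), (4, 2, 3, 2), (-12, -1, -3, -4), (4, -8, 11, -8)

Naive forward elimination:
R2 <- R2 - (-1)*R1:  [  0   0   5  -1 ]
R3 <- R3 - (3)*R1:  [  0   5  -9   5 ]
R4 <- R4 - (-1)*R1:  [   0  -10   13  -11 ]
Matrix at this point:
[ -4   -2   2   -3 ]
[  0    0   5   -1 ]
[  0    5  -9    5 ]
[  0  -10  13  -11 ]
Pivot entry (2,2) is zero but row 3 has 5 in column 2 -> naive elimination stops; a row interchange (e.g. R2 <-> R3) would be required here.

first zero-pivot column = 2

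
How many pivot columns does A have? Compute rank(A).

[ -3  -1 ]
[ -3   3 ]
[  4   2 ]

rank(A) = 2

Row reduction:
R2 <- R2 - (1)*R1:  [ 0  4 ]
R3 <- R3 - (-4/3)*R1:  [   0  2/3 ]
R3 <- R3 - (1/6)*R2:  [ 0  0 ]
Row echelon form:
[ -3  -1 ]
[  0   4 ]
[  0   0 ]
Nonzero rows / pivot columns: 2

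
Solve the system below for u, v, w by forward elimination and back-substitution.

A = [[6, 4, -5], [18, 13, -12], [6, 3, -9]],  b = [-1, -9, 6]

(1, -3, -1)

Forward elimination on [A|b]:
R2 <- R2 - (3)*R1:  [  0   1   3  -6 ]
R3 <- R3 - (1)*R1:  [  0  -1  -4   7 ]
R3 <- R3 - (-1)*R2:  [  0   0  -1   1 ]
Row echelon form:
[ 6  4  -5  |  -1 ]
[ 0  1   3  |  -6 ]
[ 0  0  -1  |   1 ]
Back-substitution:
w = (1) / -1 = -1
v = (-6 - (3)*(-1)) / 1 = -3
u = (-1 - (4)*(-3) - (-5)*(-1)) / 6 = 1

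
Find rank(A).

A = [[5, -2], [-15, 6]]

rank(A) = 1

Row reduction:
R2 <- R2 - (-3)*R1:  [ 0  0 ]
Row echelon form:
[ 5  -2 ]
[ 0   0 ]
Nonzero rows / pivot columns: 1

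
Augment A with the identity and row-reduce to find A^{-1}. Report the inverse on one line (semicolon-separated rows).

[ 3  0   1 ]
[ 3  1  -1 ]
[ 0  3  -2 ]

Gauss-Jordan on [A | I]:
R1 <- (1/3)*R1:  [   1    0  1/3  |  1/3    0    0 ]
R2 <- R2 - (3)*R1:  [  0   1  -2  |  -1   1   0 ]
R3 <- R3 - (3)*R2:  [  0   0   4  |   3  -3   1 ]
R3 <- (1/4)*R3:  [    0     0     1  |   3/4  -3/4   1/4 ]
R1 <- R1 - (1/3)*R3:  [     1      0      0  |   1/12    1/4  -1/12 ]
R2 <- R2 - (-2)*R3:  [    0     1     0  |   1/2  -1/2   1/2 ]
Right block of [I | A^{-1}] is the inverse:
[ 1/12   1/4  -1/12 ]
[  1/2  -1/2    1/2 ]
[  3/4  -3/4    1/4 ]

inverse = [1/12 1/4 -1/12; 1/2 -1/2 1/2; 3/4 -3/4 1/4]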